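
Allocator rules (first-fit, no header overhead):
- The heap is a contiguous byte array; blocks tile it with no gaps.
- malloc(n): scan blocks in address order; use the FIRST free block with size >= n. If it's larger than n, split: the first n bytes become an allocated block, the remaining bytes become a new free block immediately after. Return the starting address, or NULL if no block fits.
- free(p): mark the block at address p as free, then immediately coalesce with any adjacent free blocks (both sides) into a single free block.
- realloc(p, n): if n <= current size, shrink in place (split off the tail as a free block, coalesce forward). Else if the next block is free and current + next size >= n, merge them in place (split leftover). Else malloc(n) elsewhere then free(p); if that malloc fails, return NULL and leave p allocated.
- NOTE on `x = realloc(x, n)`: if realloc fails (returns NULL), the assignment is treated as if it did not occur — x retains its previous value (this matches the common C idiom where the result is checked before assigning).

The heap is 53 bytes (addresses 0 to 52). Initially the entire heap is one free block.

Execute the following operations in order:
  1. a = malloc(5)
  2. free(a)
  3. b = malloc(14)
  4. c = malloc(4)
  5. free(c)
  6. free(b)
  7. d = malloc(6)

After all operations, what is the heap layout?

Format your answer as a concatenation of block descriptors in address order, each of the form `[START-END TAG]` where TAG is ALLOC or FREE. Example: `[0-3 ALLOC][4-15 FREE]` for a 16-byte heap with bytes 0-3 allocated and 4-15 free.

Op 1: a = malloc(5) -> a = 0; heap: [0-4 ALLOC][5-52 FREE]
Op 2: free(a) -> (freed a); heap: [0-52 FREE]
Op 3: b = malloc(14) -> b = 0; heap: [0-13 ALLOC][14-52 FREE]
Op 4: c = malloc(4) -> c = 14; heap: [0-13 ALLOC][14-17 ALLOC][18-52 FREE]
Op 5: free(c) -> (freed c); heap: [0-13 ALLOC][14-52 FREE]
Op 6: free(b) -> (freed b); heap: [0-52 FREE]
Op 7: d = malloc(6) -> d = 0; heap: [0-5 ALLOC][6-52 FREE]

Answer: [0-5 ALLOC][6-52 FREE]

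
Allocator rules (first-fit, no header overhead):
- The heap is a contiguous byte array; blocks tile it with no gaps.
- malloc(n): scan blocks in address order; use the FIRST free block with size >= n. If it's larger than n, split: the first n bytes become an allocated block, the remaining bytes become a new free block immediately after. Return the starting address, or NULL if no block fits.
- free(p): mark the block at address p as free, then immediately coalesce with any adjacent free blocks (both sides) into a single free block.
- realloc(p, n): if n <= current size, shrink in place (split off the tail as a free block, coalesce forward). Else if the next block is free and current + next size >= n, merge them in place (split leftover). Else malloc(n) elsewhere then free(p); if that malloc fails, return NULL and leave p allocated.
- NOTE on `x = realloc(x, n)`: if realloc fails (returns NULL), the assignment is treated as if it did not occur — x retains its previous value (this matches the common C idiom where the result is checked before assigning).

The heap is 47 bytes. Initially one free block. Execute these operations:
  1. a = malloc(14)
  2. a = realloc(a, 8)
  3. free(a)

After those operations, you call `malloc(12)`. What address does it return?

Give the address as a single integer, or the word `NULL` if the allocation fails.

Answer: 0

Derivation:
Op 1: a = malloc(14) -> a = 0; heap: [0-13 ALLOC][14-46 FREE]
Op 2: a = realloc(a, 8) -> a = 0; heap: [0-7 ALLOC][8-46 FREE]
Op 3: free(a) -> (freed a); heap: [0-46 FREE]
malloc(12): first-fit scan over [0-46 FREE] -> 0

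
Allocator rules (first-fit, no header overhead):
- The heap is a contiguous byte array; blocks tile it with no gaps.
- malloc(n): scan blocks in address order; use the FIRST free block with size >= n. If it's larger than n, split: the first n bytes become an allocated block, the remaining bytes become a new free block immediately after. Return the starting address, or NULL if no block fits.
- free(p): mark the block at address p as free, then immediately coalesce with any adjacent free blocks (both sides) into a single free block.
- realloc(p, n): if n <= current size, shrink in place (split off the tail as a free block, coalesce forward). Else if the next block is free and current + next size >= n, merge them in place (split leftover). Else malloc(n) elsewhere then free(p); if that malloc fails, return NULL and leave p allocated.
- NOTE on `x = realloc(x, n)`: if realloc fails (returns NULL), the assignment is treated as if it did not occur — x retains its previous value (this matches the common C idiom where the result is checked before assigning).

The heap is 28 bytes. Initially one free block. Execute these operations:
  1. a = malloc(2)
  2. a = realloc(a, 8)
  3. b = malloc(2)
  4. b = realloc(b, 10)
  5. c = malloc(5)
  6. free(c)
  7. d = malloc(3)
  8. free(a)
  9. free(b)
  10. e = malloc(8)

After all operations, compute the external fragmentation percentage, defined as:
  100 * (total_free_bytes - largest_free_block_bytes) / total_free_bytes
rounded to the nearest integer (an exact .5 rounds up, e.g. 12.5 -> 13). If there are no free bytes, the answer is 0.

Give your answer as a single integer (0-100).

Op 1: a = malloc(2) -> a = 0; heap: [0-1 ALLOC][2-27 FREE]
Op 2: a = realloc(a, 8) -> a = 0; heap: [0-7 ALLOC][8-27 FREE]
Op 3: b = malloc(2) -> b = 8; heap: [0-7 ALLOC][8-9 ALLOC][10-27 FREE]
Op 4: b = realloc(b, 10) -> b = 8; heap: [0-7 ALLOC][8-17 ALLOC][18-27 FREE]
Op 5: c = malloc(5) -> c = 18; heap: [0-7 ALLOC][8-17 ALLOC][18-22 ALLOC][23-27 FREE]
Op 6: free(c) -> (freed c); heap: [0-7 ALLOC][8-17 ALLOC][18-27 FREE]
Op 7: d = malloc(3) -> d = 18; heap: [0-7 ALLOC][8-17 ALLOC][18-20 ALLOC][21-27 FREE]
Op 8: free(a) -> (freed a); heap: [0-7 FREE][8-17 ALLOC][18-20 ALLOC][21-27 FREE]
Op 9: free(b) -> (freed b); heap: [0-17 FREE][18-20 ALLOC][21-27 FREE]
Op 10: e = malloc(8) -> e = 0; heap: [0-7 ALLOC][8-17 FREE][18-20 ALLOC][21-27 FREE]
Free blocks: [10 7] total_free=17 largest=10 -> 100*(17-10)/17 = 700/17 ≈ 41.176 -> rounds to 41

Answer: 41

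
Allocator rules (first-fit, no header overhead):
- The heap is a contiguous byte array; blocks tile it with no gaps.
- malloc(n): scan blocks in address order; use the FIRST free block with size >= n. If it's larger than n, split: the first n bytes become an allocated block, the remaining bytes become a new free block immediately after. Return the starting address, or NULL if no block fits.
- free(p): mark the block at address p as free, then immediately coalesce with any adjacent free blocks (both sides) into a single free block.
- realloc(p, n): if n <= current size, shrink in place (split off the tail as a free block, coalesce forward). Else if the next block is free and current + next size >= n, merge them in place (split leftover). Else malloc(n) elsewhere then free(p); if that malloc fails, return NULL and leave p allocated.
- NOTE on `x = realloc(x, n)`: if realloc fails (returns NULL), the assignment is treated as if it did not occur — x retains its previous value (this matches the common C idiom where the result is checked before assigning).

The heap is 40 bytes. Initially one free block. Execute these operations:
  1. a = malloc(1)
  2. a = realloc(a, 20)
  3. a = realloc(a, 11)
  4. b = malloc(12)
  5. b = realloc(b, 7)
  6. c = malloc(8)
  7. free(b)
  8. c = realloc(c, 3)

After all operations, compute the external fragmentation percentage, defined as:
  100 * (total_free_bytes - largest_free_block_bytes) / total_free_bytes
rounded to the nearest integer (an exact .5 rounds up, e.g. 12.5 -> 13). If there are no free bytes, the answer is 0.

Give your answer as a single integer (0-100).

Answer: 27

Derivation:
Op 1: a = malloc(1) -> a = 0; heap: [0-0 ALLOC][1-39 FREE]
Op 2: a = realloc(a, 20) -> a = 0; heap: [0-19 ALLOC][20-39 FREE]
Op 3: a = realloc(a, 11) -> a = 0; heap: [0-10 ALLOC][11-39 FREE]
Op 4: b = malloc(12) -> b = 11; heap: [0-10 ALLOC][11-22 ALLOC][23-39 FREE]
Op 5: b = realloc(b, 7) -> b = 11; heap: [0-10 ALLOC][11-17 ALLOC][18-39 FREE]
Op 6: c = malloc(8) -> c = 18; heap: [0-10 ALLOC][11-17 ALLOC][18-25 ALLOC][26-39 FREE]
Op 7: free(b) -> (freed b); heap: [0-10 ALLOC][11-17 FREE][18-25 ALLOC][26-39 FREE]
Op 8: c = realloc(c, 3) -> c = 18; heap: [0-10 ALLOC][11-17 FREE][18-20 ALLOC][21-39 FREE]
Free blocks: [7 19] total_free=26 largest=19 -> 100*(26-19)/26 = 700/26 ≈ 26.923 -> rounds to 27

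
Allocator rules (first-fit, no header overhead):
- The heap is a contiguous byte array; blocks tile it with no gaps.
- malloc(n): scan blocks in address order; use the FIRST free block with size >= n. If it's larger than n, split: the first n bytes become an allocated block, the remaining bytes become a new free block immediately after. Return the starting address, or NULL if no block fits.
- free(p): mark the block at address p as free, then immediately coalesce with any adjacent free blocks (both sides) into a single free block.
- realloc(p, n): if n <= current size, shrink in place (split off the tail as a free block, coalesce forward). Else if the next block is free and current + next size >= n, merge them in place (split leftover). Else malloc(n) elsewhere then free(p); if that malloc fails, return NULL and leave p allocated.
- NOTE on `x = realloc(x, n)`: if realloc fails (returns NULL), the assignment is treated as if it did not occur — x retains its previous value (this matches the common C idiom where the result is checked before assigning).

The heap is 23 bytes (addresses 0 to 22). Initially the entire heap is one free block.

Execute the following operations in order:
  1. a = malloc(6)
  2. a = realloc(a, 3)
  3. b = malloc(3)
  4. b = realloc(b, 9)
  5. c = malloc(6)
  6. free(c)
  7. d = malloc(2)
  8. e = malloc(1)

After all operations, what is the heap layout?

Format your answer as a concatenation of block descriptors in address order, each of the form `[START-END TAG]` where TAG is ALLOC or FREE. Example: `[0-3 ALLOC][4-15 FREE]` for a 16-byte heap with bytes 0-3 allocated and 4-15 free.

Op 1: a = malloc(6) -> a = 0; heap: [0-5 ALLOC][6-22 FREE]
Op 2: a = realloc(a, 3) -> a = 0; heap: [0-2 ALLOC][3-22 FREE]
Op 3: b = malloc(3) -> b = 3; heap: [0-2 ALLOC][3-5 ALLOC][6-22 FREE]
Op 4: b = realloc(b, 9) -> b = 3; heap: [0-2 ALLOC][3-11 ALLOC][12-22 FREE]
Op 5: c = malloc(6) -> c = 12; heap: [0-2 ALLOC][3-11 ALLOC][12-17 ALLOC][18-22 FREE]
Op 6: free(c) -> (freed c); heap: [0-2 ALLOC][3-11 ALLOC][12-22 FREE]
Op 7: d = malloc(2) -> d = 12; heap: [0-2 ALLOC][3-11 ALLOC][12-13 ALLOC][14-22 FREE]
Op 8: e = malloc(1) -> e = 14; heap: [0-2 ALLOC][3-11 ALLOC][12-13 ALLOC][14-14 ALLOC][15-22 FREE]

Answer: [0-2 ALLOC][3-11 ALLOC][12-13 ALLOC][14-14 ALLOC][15-22 FREE]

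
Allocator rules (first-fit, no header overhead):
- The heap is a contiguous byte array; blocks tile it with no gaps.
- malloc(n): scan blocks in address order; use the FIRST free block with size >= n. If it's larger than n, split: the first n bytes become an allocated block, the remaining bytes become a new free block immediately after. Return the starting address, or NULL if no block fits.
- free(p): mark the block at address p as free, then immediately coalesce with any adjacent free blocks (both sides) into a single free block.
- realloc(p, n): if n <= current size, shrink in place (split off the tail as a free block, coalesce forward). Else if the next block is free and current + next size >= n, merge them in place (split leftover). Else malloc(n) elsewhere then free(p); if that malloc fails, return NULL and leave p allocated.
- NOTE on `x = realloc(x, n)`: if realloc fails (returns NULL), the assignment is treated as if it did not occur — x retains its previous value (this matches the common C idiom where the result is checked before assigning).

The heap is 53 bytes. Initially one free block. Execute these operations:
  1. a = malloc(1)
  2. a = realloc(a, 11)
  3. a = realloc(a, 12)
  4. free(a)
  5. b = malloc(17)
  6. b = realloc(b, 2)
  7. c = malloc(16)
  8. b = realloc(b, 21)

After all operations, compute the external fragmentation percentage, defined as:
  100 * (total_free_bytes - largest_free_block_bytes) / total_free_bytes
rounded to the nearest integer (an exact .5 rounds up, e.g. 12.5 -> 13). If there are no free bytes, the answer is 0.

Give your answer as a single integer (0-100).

Answer: 13

Derivation:
Op 1: a = malloc(1) -> a = 0; heap: [0-0 ALLOC][1-52 FREE]
Op 2: a = realloc(a, 11) -> a = 0; heap: [0-10 ALLOC][11-52 FREE]
Op 3: a = realloc(a, 12) -> a = 0; heap: [0-11 ALLOC][12-52 FREE]
Op 4: free(a) -> (freed a); heap: [0-52 FREE]
Op 5: b = malloc(17) -> b = 0; heap: [0-16 ALLOC][17-52 FREE]
Op 6: b = realloc(b, 2) -> b = 0; heap: [0-1 ALLOC][2-52 FREE]
Op 7: c = malloc(16) -> c = 2; heap: [0-1 ALLOC][2-17 ALLOC][18-52 FREE]
Op 8: b = realloc(b, 21) -> b = 18; heap: [0-1 FREE][2-17 ALLOC][18-38 ALLOC][39-52 FREE]
Free blocks: [2 14] total_free=16 largest=14 -> 100*(16-14)/16 = 200/16 = 12.5 -> rounds to 13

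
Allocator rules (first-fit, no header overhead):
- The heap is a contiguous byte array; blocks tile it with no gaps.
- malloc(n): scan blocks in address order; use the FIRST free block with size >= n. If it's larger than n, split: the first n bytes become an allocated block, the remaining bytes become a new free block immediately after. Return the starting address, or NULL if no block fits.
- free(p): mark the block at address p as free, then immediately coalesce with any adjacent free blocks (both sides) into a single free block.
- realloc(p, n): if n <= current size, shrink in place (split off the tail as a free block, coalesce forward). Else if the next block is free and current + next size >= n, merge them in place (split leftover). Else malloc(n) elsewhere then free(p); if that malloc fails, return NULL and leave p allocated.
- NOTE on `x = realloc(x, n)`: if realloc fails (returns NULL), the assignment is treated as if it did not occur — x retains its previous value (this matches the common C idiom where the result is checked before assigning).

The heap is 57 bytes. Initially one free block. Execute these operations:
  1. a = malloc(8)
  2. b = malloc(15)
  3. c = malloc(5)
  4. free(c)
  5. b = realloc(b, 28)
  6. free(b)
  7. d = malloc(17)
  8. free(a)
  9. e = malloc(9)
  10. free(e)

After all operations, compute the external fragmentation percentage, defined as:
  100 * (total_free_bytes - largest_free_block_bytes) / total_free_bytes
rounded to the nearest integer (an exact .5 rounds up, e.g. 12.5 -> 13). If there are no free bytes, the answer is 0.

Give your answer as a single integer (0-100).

Answer: 20

Derivation:
Op 1: a = malloc(8) -> a = 0; heap: [0-7 ALLOC][8-56 FREE]
Op 2: b = malloc(15) -> b = 8; heap: [0-7 ALLOC][8-22 ALLOC][23-56 FREE]
Op 3: c = malloc(5) -> c = 23; heap: [0-7 ALLOC][8-22 ALLOC][23-27 ALLOC][28-56 FREE]
Op 4: free(c) -> (freed c); heap: [0-7 ALLOC][8-22 ALLOC][23-56 FREE]
Op 5: b = realloc(b, 28) -> b = 8; heap: [0-7 ALLOC][8-35 ALLOC][36-56 FREE]
Op 6: free(b) -> (freed b); heap: [0-7 ALLOC][8-56 FREE]
Op 7: d = malloc(17) -> d = 8; heap: [0-7 ALLOC][8-24 ALLOC][25-56 FREE]
Op 8: free(a) -> (freed a); heap: [0-7 FREE][8-24 ALLOC][25-56 FREE]
Op 9: e = malloc(9) -> e = 25; heap: [0-7 FREE][8-24 ALLOC][25-33 ALLOC][34-56 FREE]
Op 10: free(e) -> (freed e); heap: [0-7 FREE][8-24 ALLOC][25-56 FREE]
Free blocks: [8 32] total_free=40 largest=32 -> 100*(40-32)/40 = 800/40 = 20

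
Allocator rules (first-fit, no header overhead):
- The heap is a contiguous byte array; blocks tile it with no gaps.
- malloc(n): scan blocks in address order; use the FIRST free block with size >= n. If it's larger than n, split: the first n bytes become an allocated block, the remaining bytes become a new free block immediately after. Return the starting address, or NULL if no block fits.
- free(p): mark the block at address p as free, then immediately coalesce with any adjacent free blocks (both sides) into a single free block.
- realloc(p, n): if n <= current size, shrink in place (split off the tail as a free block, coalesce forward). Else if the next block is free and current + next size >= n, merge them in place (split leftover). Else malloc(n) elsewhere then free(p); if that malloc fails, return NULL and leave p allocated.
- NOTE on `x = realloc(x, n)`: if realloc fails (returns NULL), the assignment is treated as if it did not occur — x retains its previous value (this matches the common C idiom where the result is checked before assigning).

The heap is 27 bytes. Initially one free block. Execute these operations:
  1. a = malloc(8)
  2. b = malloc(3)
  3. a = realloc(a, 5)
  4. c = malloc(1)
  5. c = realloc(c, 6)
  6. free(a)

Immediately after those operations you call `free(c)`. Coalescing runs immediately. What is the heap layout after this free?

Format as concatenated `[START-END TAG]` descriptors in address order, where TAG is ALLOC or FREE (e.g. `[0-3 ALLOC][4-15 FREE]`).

Answer: [0-7 FREE][8-10 ALLOC][11-26 FREE]

Derivation:
Op 1: a = malloc(8) -> a = 0; heap: [0-7 ALLOC][8-26 FREE]
Op 2: b = malloc(3) -> b = 8; heap: [0-7 ALLOC][8-10 ALLOC][11-26 FREE]
Op 3: a = realloc(a, 5) -> a = 0; heap: [0-4 ALLOC][5-7 FREE][8-10 ALLOC][11-26 FREE]
Op 4: c = malloc(1) -> c = 5; heap: [0-4 ALLOC][5-5 ALLOC][6-7 FREE][8-10 ALLOC][11-26 FREE]
Op 5: c = realloc(c, 6) -> c = 11; heap: [0-4 ALLOC][5-7 FREE][8-10 ALLOC][11-16 ALLOC][17-26 FREE]
Op 6: free(a) -> (freed a); heap: [0-7 FREE][8-10 ALLOC][11-16 ALLOC][17-26 FREE]
free(c): c = 11 -> block [11-16 ALLOC]; mark free, coalesce with adjacent free neighbors -> [0-7 FREE][8-10 ALLOC][11-26 FREE]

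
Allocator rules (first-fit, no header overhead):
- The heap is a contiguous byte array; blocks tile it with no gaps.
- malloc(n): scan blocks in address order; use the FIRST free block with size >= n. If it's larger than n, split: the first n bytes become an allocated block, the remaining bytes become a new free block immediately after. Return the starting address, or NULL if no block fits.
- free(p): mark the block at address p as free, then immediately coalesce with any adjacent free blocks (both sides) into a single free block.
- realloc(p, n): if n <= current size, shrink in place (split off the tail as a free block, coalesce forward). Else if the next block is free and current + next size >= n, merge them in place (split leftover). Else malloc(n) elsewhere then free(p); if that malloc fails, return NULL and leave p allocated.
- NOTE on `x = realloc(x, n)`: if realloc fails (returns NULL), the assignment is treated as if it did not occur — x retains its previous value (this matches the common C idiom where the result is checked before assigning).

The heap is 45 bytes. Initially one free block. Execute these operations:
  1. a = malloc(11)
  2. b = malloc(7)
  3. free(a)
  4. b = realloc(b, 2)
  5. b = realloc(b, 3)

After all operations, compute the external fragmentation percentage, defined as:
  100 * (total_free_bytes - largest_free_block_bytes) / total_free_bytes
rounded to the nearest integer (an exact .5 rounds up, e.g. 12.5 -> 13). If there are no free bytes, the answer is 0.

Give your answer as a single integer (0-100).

Answer: 26

Derivation:
Op 1: a = malloc(11) -> a = 0; heap: [0-10 ALLOC][11-44 FREE]
Op 2: b = malloc(7) -> b = 11; heap: [0-10 ALLOC][11-17 ALLOC][18-44 FREE]
Op 3: free(a) -> (freed a); heap: [0-10 FREE][11-17 ALLOC][18-44 FREE]
Op 4: b = realloc(b, 2) -> b = 11; heap: [0-10 FREE][11-12 ALLOC][13-44 FREE]
Op 5: b = realloc(b, 3) -> b = 11; heap: [0-10 FREE][11-13 ALLOC][14-44 FREE]
Free blocks: [11 31] total_free=42 largest=31 -> 100*(42-31)/42 = 1100/42 ≈ 26.190 -> rounds to 26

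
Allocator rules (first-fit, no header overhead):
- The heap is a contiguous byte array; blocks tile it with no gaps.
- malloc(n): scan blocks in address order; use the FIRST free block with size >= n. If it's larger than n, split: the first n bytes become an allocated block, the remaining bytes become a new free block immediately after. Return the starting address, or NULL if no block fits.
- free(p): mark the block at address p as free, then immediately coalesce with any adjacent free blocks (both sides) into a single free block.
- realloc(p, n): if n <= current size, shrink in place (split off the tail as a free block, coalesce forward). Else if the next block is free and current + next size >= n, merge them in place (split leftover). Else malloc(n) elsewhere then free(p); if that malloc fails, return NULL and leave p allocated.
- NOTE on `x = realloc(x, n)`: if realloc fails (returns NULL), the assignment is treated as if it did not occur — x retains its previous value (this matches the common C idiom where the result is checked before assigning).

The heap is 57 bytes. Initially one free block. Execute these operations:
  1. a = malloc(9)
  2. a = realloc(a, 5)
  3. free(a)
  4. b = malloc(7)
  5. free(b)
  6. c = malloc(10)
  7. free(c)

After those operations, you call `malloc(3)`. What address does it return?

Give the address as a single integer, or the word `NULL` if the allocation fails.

Answer: 0

Derivation:
Op 1: a = malloc(9) -> a = 0; heap: [0-8 ALLOC][9-56 FREE]
Op 2: a = realloc(a, 5) -> a = 0; heap: [0-4 ALLOC][5-56 FREE]
Op 3: free(a) -> (freed a); heap: [0-56 FREE]
Op 4: b = malloc(7) -> b = 0; heap: [0-6 ALLOC][7-56 FREE]
Op 5: free(b) -> (freed b); heap: [0-56 FREE]
Op 6: c = malloc(10) -> c = 0; heap: [0-9 ALLOC][10-56 FREE]
Op 7: free(c) -> (freed c); heap: [0-56 FREE]
malloc(3): first-fit scan over [0-56 FREE] -> 0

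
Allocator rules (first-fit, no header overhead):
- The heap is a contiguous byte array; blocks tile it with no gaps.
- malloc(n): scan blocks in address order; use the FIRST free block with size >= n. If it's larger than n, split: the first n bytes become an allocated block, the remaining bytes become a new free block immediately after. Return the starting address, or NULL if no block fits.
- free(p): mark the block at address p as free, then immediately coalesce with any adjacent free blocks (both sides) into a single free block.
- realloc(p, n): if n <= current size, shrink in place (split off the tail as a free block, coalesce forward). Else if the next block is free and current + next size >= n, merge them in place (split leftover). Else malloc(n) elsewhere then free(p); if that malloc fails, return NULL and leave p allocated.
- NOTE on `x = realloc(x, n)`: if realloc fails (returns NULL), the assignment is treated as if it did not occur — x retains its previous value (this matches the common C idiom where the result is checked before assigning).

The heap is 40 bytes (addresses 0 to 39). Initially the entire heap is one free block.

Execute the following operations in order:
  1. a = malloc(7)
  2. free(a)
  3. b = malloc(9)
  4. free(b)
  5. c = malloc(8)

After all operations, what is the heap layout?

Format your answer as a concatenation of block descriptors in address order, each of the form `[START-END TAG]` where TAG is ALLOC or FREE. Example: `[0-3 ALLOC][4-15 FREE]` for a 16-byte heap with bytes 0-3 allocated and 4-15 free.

Answer: [0-7 ALLOC][8-39 FREE]

Derivation:
Op 1: a = malloc(7) -> a = 0; heap: [0-6 ALLOC][7-39 FREE]
Op 2: free(a) -> (freed a); heap: [0-39 FREE]
Op 3: b = malloc(9) -> b = 0; heap: [0-8 ALLOC][9-39 FREE]
Op 4: free(b) -> (freed b); heap: [0-39 FREE]
Op 5: c = malloc(8) -> c = 0; heap: [0-7 ALLOC][8-39 FREE]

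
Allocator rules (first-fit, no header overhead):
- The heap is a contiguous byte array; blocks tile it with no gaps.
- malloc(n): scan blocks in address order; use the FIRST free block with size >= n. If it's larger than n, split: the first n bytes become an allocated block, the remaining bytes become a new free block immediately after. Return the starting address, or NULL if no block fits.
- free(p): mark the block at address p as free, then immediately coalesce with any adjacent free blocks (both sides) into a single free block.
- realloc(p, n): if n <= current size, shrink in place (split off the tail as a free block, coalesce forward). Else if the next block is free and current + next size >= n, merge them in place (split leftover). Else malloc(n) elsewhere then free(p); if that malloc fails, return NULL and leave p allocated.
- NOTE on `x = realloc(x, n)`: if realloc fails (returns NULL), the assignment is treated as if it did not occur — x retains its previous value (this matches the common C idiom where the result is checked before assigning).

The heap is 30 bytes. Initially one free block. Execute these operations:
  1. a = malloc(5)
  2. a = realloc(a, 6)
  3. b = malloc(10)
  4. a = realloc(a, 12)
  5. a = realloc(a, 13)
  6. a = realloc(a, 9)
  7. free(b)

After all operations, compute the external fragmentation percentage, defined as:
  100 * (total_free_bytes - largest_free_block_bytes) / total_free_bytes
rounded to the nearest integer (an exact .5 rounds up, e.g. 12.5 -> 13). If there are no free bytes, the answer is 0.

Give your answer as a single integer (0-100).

Answer: 24

Derivation:
Op 1: a = malloc(5) -> a = 0; heap: [0-4 ALLOC][5-29 FREE]
Op 2: a = realloc(a, 6) -> a = 0; heap: [0-5 ALLOC][6-29 FREE]
Op 3: b = malloc(10) -> b = 6; heap: [0-5 ALLOC][6-15 ALLOC][16-29 FREE]
Op 4: a = realloc(a, 12) -> a = 16; heap: [0-5 FREE][6-15 ALLOC][16-27 ALLOC][28-29 FREE]
Op 5: a = realloc(a, 13) -> a = 16; heap: [0-5 FREE][6-15 ALLOC][16-28 ALLOC][29-29 FREE]
Op 6: a = realloc(a, 9) -> a = 16; heap: [0-5 FREE][6-15 ALLOC][16-24 ALLOC][25-29 FREE]
Op 7: free(b) -> (freed b); heap: [0-15 FREE][16-24 ALLOC][25-29 FREE]
Free blocks: [16 5] total_free=21 largest=16 -> 100*(21-16)/21 = 500/21 ≈ 23.810 -> rounds to 24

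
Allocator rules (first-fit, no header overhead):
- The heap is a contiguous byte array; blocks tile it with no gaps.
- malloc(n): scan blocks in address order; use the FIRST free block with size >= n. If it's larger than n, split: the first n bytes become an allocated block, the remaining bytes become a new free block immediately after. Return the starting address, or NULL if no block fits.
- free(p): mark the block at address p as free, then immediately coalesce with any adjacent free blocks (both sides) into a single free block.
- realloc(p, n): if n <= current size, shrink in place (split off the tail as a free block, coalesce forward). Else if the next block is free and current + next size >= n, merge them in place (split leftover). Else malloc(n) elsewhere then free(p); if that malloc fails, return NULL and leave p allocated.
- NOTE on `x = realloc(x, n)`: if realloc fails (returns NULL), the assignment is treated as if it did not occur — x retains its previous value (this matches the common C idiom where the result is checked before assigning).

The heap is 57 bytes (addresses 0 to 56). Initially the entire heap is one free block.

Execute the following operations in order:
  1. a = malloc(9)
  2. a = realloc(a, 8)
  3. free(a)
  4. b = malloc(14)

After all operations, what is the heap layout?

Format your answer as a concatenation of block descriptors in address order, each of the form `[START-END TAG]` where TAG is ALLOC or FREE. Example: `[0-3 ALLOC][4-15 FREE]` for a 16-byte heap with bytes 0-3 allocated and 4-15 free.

Op 1: a = malloc(9) -> a = 0; heap: [0-8 ALLOC][9-56 FREE]
Op 2: a = realloc(a, 8) -> a = 0; heap: [0-7 ALLOC][8-56 FREE]
Op 3: free(a) -> (freed a); heap: [0-56 FREE]
Op 4: b = malloc(14) -> b = 0; heap: [0-13 ALLOC][14-56 FREE]

Answer: [0-13 ALLOC][14-56 FREE]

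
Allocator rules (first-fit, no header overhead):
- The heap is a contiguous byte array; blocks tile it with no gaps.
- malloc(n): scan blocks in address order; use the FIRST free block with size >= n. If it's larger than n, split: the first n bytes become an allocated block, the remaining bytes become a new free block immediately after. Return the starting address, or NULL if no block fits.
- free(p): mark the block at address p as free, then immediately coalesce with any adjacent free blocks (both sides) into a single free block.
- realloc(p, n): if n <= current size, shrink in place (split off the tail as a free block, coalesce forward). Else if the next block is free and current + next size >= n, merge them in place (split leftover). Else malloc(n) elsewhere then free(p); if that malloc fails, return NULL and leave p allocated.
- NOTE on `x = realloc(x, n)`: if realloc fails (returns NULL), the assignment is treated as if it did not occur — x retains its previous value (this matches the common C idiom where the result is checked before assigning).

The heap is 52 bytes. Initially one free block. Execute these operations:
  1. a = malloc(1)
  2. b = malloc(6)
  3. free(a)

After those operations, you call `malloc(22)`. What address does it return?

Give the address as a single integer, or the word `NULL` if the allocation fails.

Op 1: a = malloc(1) -> a = 0; heap: [0-0 ALLOC][1-51 FREE]
Op 2: b = malloc(6) -> b = 1; heap: [0-0 ALLOC][1-6 ALLOC][7-51 FREE]
Op 3: free(a) -> (freed a); heap: [0-0 FREE][1-6 ALLOC][7-51 FREE]
malloc(22): first-fit scan over [0-0 FREE][1-6 ALLOC][7-51 FREE] -> 7

Answer: 7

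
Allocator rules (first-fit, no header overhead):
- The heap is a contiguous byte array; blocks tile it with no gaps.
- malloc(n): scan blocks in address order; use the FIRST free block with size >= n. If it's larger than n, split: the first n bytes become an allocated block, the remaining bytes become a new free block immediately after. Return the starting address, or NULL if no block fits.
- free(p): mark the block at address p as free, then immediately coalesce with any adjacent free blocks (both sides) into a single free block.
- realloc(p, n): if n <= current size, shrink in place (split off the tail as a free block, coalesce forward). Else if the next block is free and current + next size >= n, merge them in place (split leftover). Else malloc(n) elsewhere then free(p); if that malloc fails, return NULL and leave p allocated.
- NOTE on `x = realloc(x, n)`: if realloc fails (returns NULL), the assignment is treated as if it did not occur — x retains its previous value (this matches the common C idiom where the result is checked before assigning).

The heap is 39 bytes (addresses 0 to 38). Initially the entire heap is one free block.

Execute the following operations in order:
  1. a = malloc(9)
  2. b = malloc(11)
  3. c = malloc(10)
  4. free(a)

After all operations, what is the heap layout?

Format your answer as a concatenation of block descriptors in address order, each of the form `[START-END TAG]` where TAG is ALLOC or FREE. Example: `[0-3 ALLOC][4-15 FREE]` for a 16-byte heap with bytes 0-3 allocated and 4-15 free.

Answer: [0-8 FREE][9-19 ALLOC][20-29 ALLOC][30-38 FREE]

Derivation:
Op 1: a = malloc(9) -> a = 0; heap: [0-8 ALLOC][9-38 FREE]
Op 2: b = malloc(11) -> b = 9; heap: [0-8 ALLOC][9-19 ALLOC][20-38 FREE]
Op 3: c = malloc(10) -> c = 20; heap: [0-8 ALLOC][9-19 ALLOC][20-29 ALLOC][30-38 FREE]
Op 4: free(a) -> (freed a); heap: [0-8 FREE][9-19 ALLOC][20-29 ALLOC][30-38 FREE]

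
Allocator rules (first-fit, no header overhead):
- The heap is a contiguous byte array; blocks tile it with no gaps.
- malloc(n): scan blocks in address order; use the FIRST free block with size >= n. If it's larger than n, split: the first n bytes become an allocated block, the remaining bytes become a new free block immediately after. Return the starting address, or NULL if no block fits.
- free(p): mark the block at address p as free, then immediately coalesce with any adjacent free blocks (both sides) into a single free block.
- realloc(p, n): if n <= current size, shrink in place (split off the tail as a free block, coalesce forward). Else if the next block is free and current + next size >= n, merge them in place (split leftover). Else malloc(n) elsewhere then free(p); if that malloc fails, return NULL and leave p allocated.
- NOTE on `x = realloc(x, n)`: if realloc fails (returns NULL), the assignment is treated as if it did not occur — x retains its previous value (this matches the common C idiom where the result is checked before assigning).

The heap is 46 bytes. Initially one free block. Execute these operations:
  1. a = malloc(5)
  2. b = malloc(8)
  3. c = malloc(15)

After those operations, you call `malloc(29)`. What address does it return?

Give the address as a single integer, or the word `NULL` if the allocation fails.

Op 1: a = malloc(5) -> a = 0; heap: [0-4 ALLOC][5-45 FREE]
Op 2: b = malloc(8) -> b = 5; heap: [0-4 ALLOC][5-12 ALLOC][13-45 FREE]
Op 3: c = malloc(15) -> c = 13; heap: [0-4 ALLOC][5-12 ALLOC][13-27 ALLOC][28-45 FREE]
malloc(29): first-fit scan over [0-4 ALLOC][5-12 ALLOC][13-27 ALLOC][28-45 FREE] -> NULL

Answer: NULL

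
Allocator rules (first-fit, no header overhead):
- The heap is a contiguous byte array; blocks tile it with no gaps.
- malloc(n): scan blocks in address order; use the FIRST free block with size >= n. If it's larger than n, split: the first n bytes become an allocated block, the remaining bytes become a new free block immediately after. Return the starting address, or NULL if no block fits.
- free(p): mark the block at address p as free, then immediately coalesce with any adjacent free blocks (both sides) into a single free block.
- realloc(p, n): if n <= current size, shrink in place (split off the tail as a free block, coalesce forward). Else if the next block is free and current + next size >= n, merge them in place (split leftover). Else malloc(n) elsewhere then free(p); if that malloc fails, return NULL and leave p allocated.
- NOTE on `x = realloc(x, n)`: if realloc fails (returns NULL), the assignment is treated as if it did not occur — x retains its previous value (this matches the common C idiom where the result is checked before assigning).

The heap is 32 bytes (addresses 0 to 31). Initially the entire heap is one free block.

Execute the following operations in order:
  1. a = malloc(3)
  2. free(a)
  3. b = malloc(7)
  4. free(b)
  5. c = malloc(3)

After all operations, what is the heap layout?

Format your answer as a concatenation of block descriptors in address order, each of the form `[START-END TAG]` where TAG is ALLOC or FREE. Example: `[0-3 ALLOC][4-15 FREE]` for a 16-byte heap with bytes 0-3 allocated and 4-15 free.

Op 1: a = malloc(3) -> a = 0; heap: [0-2 ALLOC][3-31 FREE]
Op 2: free(a) -> (freed a); heap: [0-31 FREE]
Op 3: b = malloc(7) -> b = 0; heap: [0-6 ALLOC][7-31 FREE]
Op 4: free(b) -> (freed b); heap: [0-31 FREE]
Op 5: c = malloc(3) -> c = 0; heap: [0-2 ALLOC][3-31 FREE]

Answer: [0-2 ALLOC][3-31 FREE]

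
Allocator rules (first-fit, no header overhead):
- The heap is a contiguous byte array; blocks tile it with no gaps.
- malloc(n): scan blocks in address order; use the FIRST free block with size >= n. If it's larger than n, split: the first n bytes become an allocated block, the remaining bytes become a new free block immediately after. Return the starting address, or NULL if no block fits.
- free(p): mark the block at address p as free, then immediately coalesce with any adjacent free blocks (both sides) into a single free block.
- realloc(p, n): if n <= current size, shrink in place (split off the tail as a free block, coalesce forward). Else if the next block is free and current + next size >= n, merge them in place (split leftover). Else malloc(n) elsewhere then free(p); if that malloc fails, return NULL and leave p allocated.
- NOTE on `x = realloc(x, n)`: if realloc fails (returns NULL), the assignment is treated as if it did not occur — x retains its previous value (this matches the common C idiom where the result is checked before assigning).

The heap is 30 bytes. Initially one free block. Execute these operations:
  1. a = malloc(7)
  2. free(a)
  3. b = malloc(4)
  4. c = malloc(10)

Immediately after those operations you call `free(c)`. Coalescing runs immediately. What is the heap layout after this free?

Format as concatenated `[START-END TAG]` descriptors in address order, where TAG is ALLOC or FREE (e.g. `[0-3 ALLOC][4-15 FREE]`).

Op 1: a = malloc(7) -> a = 0; heap: [0-6 ALLOC][7-29 FREE]
Op 2: free(a) -> (freed a); heap: [0-29 FREE]
Op 3: b = malloc(4) -> b = 0; heap: [0-3 ALLOC][4-29 FREE]
Op 4: c = malloc(10) -> c = 4; heap: [0-3 ALLOC][4-13 ALLOC][14-29 FREE]
free(c): c = 4 -> block [4-13 ALLOC]; mark free, coalesce with adjacent free neighbors -> [0-3 ALLOC][4-29 FREE]

Answer: [0-3 ALLOC][4-29 FREE]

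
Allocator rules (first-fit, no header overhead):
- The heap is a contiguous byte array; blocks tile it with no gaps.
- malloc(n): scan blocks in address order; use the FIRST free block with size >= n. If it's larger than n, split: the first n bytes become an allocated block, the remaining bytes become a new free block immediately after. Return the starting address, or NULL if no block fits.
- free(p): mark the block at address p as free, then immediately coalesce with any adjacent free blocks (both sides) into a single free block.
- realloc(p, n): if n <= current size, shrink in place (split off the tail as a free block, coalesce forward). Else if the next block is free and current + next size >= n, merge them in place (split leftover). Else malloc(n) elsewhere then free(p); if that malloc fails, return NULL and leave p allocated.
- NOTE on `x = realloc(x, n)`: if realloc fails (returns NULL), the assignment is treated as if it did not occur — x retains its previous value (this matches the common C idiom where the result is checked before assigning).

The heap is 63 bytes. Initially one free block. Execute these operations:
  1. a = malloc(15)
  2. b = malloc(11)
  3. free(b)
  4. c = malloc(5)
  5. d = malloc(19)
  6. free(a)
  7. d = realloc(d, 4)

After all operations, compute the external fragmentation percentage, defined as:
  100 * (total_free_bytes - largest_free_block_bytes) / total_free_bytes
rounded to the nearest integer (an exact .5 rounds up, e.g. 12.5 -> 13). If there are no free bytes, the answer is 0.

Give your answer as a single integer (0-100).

Answer: 28

Derivation:
Op 1: a = malloc(15) -> a = 0; heap: [0-14 ALLOC][15-62 FREE]
Op 2: b = malloc(11) -> b = 15; heap: [0-14 ALLOC][15-25 ALLOC][26-62 FREE]
Op 3: free(b) -> (freed b); heap: [0-14 ALLOC][15-62 FREE]
Op 4: c = malloc(5) -> c = 15; heap: [0-14 ALLOC][15-19 ALLOC][20-62 FREE]
Op 5: d = malloc(19) -> d = 20; heap: [0-14 ALLOC][15-19 ALLOC][20-38 ALLOC][39-62 FREE]
Op 6: free(a) -> (freed a); heap: [0-14 FREE][15-19 ALLOC][20-38 ALLOC][39-62 FREE]
Op 7: d = realloc(d, 4) -> d = 20; heap: [0-14 FREE][15-19 ALLOC][20-23 ALLOC][24-62 FREE]
Free blocks: [15 39] total_free=54 largest=39 -> 100*(54-39)/54 = 1500/54 ≈ 27.778 -> rounds to 28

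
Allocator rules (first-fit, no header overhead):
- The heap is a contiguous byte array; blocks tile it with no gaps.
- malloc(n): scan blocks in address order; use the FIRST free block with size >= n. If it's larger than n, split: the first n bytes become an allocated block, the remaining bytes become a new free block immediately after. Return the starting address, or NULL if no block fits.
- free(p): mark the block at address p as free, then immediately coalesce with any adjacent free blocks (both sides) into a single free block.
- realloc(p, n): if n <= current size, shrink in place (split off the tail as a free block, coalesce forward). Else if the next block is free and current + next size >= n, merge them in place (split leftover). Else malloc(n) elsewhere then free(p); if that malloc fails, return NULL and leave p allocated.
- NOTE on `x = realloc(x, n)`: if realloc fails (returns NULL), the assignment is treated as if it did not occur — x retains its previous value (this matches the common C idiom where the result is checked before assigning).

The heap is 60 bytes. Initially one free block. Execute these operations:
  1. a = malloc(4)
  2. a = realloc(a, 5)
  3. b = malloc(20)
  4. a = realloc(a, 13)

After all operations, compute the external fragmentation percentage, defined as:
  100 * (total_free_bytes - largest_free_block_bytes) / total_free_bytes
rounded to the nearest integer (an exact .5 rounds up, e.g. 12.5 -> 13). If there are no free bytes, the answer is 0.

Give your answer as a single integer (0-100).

Answer: 19

Derivation:
Op 1: a = malloc(4) -> a = 0; heap: [0-3 ALLOC][4-59 FREE]
Op 2: a = realloc(a, 5) -> a = 0; heap: [0-4 ALLOC][5-59 FREE]
Op 3: b = malloc(20) -> b = 5; heap: [0-4 ALLOC][5-24 ALLOC][25-59 FREE]
Op 4: a = realloc(a, 13) -> a = 25; heap: [0-4 FREE][5-24 ALLOC][25-37 ALLOC][38-59 FREE]
Free blocks: [5 22] total_free=27 largest=22 -> 100*(27-22)/27 = 500/27 ≈ 18.519 -> rounds to 19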